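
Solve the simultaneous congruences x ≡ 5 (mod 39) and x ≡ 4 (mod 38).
1448

Using Chinese Remainder Theorem:
M = 39 × 38 = 1482
M1 = 38, M2 = 39
y1 = 38^(-1) mod 39 = 38
y2 = 39^(-1) mod 38 = 1
x = (5×38×38 + 4×39×1) mod 1482 = 1448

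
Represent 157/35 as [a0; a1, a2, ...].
[4; 2, 17]

Euclidean algorithm steps:
157 = 4 × 35 + 17
35 = 2 × 17 + 1
17 = 17 × 1 + 0
Continued fraction: [4; 2, 17]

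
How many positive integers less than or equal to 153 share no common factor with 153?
96

153 = 3^2 × 17
φ(n) = n × ∏(1 - 1/p) for each prime p dividing n
φ(153) = 153 × (1 - 1/3) × (1 - 1/17) = 96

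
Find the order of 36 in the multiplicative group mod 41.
20

41 is prime, so ord(36) divides φ(41) = 40.
Divisors of 40: 1, 2, 4, 5, 8, 10, 20, 40.
Repeated squaring: 36^1 ≡ 36, 36^2 ≡ 25, 36^4 ≡ 10, 36^8 ≡ 18, 36^16 ≡ 37, 36^32 ≡ 16 (mod 41).
Test 36^d mod 41 for each divisor d in increasing order:
36^1 ≡ 36
36^2 ≡ 25
36^4 ≡ 10
36^5 = 36^4·36^1 ≡ 32
36^8 ≡ 18
36^10 = 36^8·36^2 ≡ 40
36^20 = 36^16·36^4 ≡ 1  ← first divisor giving 1
The order is 20.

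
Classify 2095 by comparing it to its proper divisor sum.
deficient

Proper divisors of 2095: sum = 1 + 5 + 419 = 425
Since 425 < 2095, 2095 is deficient.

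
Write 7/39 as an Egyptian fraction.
1/6 + 1/78

Greedy algorithm:
7/39: ceiling(39/7) = 6, use 1/6
1/78: ceiling(78/1) = 78, use 1/78
Result: 7/39 = 1/6 + 1/78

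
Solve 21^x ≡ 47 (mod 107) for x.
70

Baby-step giant-step with step n = ⌈√107⌉ = 11.
Baby steps 21^j mod 107 (j:value) for j=0..10: 0:1, 1:21, 2:13, 3:59, 4:62, 5:18, 6:57, 7:20, 8:99, 9:46, 10:3.
Giant-step multiplier: 21^(-11) ≡ 21^(106-11) = 21^95 ≡ 17 (mod 107).
Giant steps γ_i = 47·17^i mod 107: γ_0=47, γ_1=50, γ_2=101, γ_3=5, γ_4=85, γ_5=54, γ_6=62 (in table at j=4).
x = i·n + j = 6·11 + 4 = 70.
Check: 21^70 ≡ 47 (mod 107).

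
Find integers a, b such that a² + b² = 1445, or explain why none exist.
1² + 38² (a=1, b=38)

Factorization: 1445 = 5 × 17^2
By Fermat: n is sum of two squares iff every prime p ≡ 3 (mod 4) appears to even power.
All primes ≡ 3 (mod 4) appear to even power.
Search a = 0, 1, 2, … for 1445 - a² a perfect square: first hit at a = 1: 1445 - 1 = 1444 = 38².
1445 = 1² + 38² = 1 + 1444 ✓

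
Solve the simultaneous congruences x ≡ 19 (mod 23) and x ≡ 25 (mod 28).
249

Using Chinese Remainder Theorem:
M = 23 × 28 = 644
M1 = 28, M2 = 23
y1 = 28^(-1) mod 23 = 14
y2 = 23^(-1) mod 28 = 11
x = (19×28×14 + 25×23×11) mod 644 = 249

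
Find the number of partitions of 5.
7

p(n) counts ways to write n as a sum of positive integers (order ignored).
Examples: 5; 4 + 1; 3 + 2; 3 + 1 + 1; 2 + 2 + 1; ... (7 total)
p(5) = 7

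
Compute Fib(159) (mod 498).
34

Matrix identity: Q^n = [[F_(n+1), F_n], [F_n, F_(n-1)]] with Q = [[1,1],[1,0]].
n = 159 = 10011111₂. Square-and-multiply, entries mod 498:
Q^1 = [[1,1],[1,0]]
Q^2 = (Q^1)² = [[2,1],[1,1]]
Q^4 = (Q^2)² = [[5,3],[3,2]]
Q^9 = (Q^4)²·Q = [[55,34],[34,21]]
Q^19 = (Q^9)²·Q = [[291,197],[197,94]]
Q^39 = (Q^19)²·Q = [[135,484],[484,149]]
Q^79 = (Q^39)²·Q = [[3,493],[493,8]]
Q^159 = (Q^79)²·Q = [[477,34],[34,443]]
F_159 mod 498 = Q^159[0][1] = 34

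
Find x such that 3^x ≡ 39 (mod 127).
95

Baby-step giant-step with step n = ⌈√127⌉ = 12.
Baby steps 3^j mod 127 (j:value) for j=0..11: 0:1, 1:3, 2:9, 3:27, 4:81, 5:116, 6:94, 7:28, 8:84, 9:125, 10:121, 11:109.
Giant-step multiplier: 3^(-12) ≡ 3^(126-12) = 3^114 ≡ 87 (mod 127).
Giant steps γ_i = 39·87^i mod 127: γ_0=39, γ_1=91, γ_2=43, γ_3=58, γ_4=93, γ_5=90, γ_6=83, γ_7=109 (in table at j=11).
x = i·n + j = 7·12 + 11 = 95.
Check: 3^95 ≡ 39 (mod 127).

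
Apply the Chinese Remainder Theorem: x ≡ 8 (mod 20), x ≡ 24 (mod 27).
348

Using Chinese Remainder Theorem:
M = 20 × 27 = 540
M1 = 27, M2 = 20
y1 = 27^(-1) mod 20 = 3
y2 = 20^(-1) mod 27 = 23
x = (8×27×3 + 24×20×23) mod 540 = 348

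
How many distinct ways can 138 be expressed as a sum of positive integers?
12292341831

p(n) counts ways to write n as a sum of positive integers (order ignored).
Euler's pentagonal recurrence: p(k) = p(k-1) + p(k-2) - p(k-5) - p(k-7) + p(k-12) + p(k-15) - ... (offsets j(3j∓1)/2, signs ++--, p(0)=1, p(<0)=0).
DP table for k = 0..137: p(0)=1, p(1)=1, p(2)=2, p(3)=3, p(4)=5, p(5)=7, p(6)=11, p(7)=15, p(8)=22, p(9)=30, p(10)=42, p(11)=56, p(12)=77, p(13)=101, p(14)=135, p(15)=176, p(16)=231, p(17)=297, p(18)=385, p(19)=490, p(20)=627, p(21)=792, p(22)=1002, p(23)=1255, p(24)=1575, p(25)=1958, p(26)=2436, p(27)=3010, p(28)=3718, p(29)=4565, p(30)=5604, p(31)=6842, p(32)=8349, p(33)=10143, p(34)=12310, p(35)=14883, p(36)=17977, p(37)=21637, p(38)=26015, p(39)=31185, p(40)=37338, p(41)=44583, p(42)=53174, p(43)=63261, p(44)=75175, p(45)=89134, p(46)=105558, p(47)=124754, p(48)=147273, p(49)=173525, p(50)=204226, p(51)=239943, p(52)=281589, p(53)=329931, p(54)=386155, p(55)=451276, p(56)=526823, p(57)=614154, p(58)=715220, p(59)=831820, p(60)=966467, p(61)=1121505, p(62)=1300156, p(63)=1505499, p(64)=1741630, p(65)=2012558, p(66)=2323520, p(67)=2679689, p(68)=3087735, p(69)=3554345, p(70)=4087968, p(71)=4697205, p(72)=5392783, p(73)=6185689, p(74)=7089500, p(75)=8118264, p(76)=9289091, p(77)=10619863, p(78)=12132164, p(79)=13848650, p(80)=15796476, p(81)=18004327, p(82)=20506255, p(83)=23338469, p(84)=26543660, p(85)=30167357, p(86)=34262962, p(87)=38887673, p(88)=44108109, p(89)=49995925, p(90)=56634173, p(91)=64112359, p(92)=72533807, p(93)=82010177, p(94)=92669720, p(95)=104651419, p(96)=118114304, p(97)=133230930, p(98)=150198136, p(99)=169229875, p(100)=190569292, p(101)=214481126, p(102)=241265379, p(103)=271248950, p(104)=304801365, p(105)=342325709, p(106)=384276336, p(107)=431149389, p(108)=483502844, p(109)=541946240, p(110)=607163746, p(111)=679903203, p(112)=761002156, p(113)=851376628, p(114)=952050665, p(115)=1064144451, p(116)=1188908248, p(117)=1327710076, p(118)=1482074143, p(119)=1653668665, p(120)=1844349560, p(121)=2056148051, p(122)=2291320912, p(123)=2552338241, p(124)=2841940500, p(125)=3163127352, p(126)=3519222692, p(127)=3913864295, p(128)=4351078600, p(129)=4835271870, p(130)=5371315400, p(131)=5964539504, p(132)=6620830889, p(133)=7346629512, p(134)=8149040695, p(135)=9035836076, p(136)=10015581680, p(137)=11097645016.
Final step: p(138) = p(137) + p(136) - p(133) - p(131) + p(126) + p(123) - p(116) - p(112) + p(103) + p(98) - p(87) - p(81) + p(68) + p(61) - p(46) - p(38) + p(21) + p(12)
= 11097645016 + 10015581680 - 7346629512 - 5964539504 + 3519222692 + 2552338241 - 1188908248 - 761002156 + 271248950 + 150198136 - 38887673 - 18004327 + 3087735 + 1121505 - 105558 - 26015 + 792 + 77
= 12292341831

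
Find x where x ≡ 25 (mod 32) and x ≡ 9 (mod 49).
793

Using Chinese Remainder Theorem:
M = 32 × 49 = 1568
M1 = 49, M2 = 32
y1 = 49^(-1) mod 32 = 17
y2 = 32^(-1) mod 49 = 23
x = (25×49×17 + 9×32×23) mod 1568 = 793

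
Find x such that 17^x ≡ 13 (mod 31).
23

Baby-step giant-step with step n = ⌈√31⌉ = 6.
Baby steps 17^j mod 31 (j:value) for j=0..5: 0:1, 1:17, 2:10, 3:15, 4:7, 5:26.
Giant-step multiplier: 17^(-6) ≡ 17^(30-6) = 17^24 ≡ 4 (mod 31).
Giant steps γ_i = 13·4^i mod 31: γ_0=13, γ_1=21, γ_2=22, γ_3=26 (in table at j=5).
x = i·n + j = 3·6 + 5 = 23.
Check: 17^23 ≡ 13 (mod 31).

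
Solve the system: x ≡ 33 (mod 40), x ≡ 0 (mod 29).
1073

Using Chinese Remainder Theorem:
M = 40 × 29 = 1160
M1 = 29, M2 = 40
y1 = 29^(-1) mod 40 = 29
y2 = 40^(-1) mod 29 = 8
x = (33×29×29 + 0×40×8) mod 1160 = 1073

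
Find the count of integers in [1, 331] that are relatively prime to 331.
330

331 = 331
φ(n) = n × ∏(1 - 1/p) for each prime p dividing n
φ(331) = 331 × (1 - 1/331) = 330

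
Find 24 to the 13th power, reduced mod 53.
1

Repeated squaring. Binary of 13 = 1101.
24^1 ≡ 24 (mod 53); 24^2 ≡ 46 (mod 53); 24^4 ≡ 49 (mod 53); 24^8 ≡ 16 (mod 53)
24^13 = 24^1 × 24^4 × 24^8 ≡ 1 (mod 53)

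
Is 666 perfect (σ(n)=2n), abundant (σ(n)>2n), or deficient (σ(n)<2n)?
abundant

Proper divisors of 666: sum = 1 + 2 + 3 + 6 + 9 + 18 + 37 + 74 + 111 + 222 + 333 = 816
Since 816 > 666, 666 is abundant.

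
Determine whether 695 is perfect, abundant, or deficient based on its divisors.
deficient

Proper divisors of 695: sum = 1 + 5 + 139 = 145
Since 145 < 695, 695 is deficient.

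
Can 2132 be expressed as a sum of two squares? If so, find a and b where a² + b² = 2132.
4² + 46² (a=4, b=46)

Factorization: 2132 = 2^2 × 13 × 41
By Fermat: n is sum of two squares iff every prime p ≡ 3 (mod 4) appears to even power.
All primes ≡ 3 (mod 4) appear to even power.
Search a = 0, 1, 2, … for 2132 - a² a perfect square: first hit at a = 4: 2132 - 16 = 2116 = 46².
2132 = 4² + 46² = 16 + 2116 ✓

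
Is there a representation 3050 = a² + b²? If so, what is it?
5² + 55² (a=5, b=55)

Factorization: 3050 = 2 × 5^2 × 61
By Fermat: n is sum of two squares iff every prime p ≡ 3 (mod 4) appears to even power.
All primes ≡ 3 (mod 4) appear to even power.
Search a = 0, 1, 2, … for 3050 - a² a perfect square: first hit at a = 5: 3050 - 25 = 3025 = 55².
3050 = 5² + 55² = 25 + 3025 ✓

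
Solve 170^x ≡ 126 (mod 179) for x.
132

Baby-step giant-step with step n = ⌈√179⌉ = 14.
Baby steps 170^j mod 179 (j:value) for j=0..13: 0:1, 1:170, 2:81, 3:166, 4:117, 5:21, 6:169, 7:90, 8:85, 9:130, 10:83, 11:148, 12:100, 13:174.
Giant-step multiplier: 170^(-14) ≡ 170^(178-14) = 170^164 ≡ 4 (mod 179).
Giant steps γ_i = 126·4^i mod 179: γ_0=126, γ_1=146, γ_2=47, γ_3=9, γ_4=36, γ_5=144, γ_6=39, γ_7=156, γ_8=87, γ_9=169 (in table at j=6).
x = i·n + j = 9·14 + 6 = 132.
Check: 170^132 ≡ 126 (mod 179).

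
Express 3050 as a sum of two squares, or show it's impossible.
5² + 55² (a=5, b=55)

Factorization: 3050 = 2 × 5^2 × 61
By Fermat: n is sum of two squares iff every prime p ≡ 3 (mod 4) appears to even power.
All primes ≡ 3 (mod 4) appear to even power.
Search a = 0, 1, 2, … for 3050 - a² a perfect square: first hit at a = 5: 3050 - 25 = 3025 = 55².
3050 = 5² + 55² = 25 + 3025 ✓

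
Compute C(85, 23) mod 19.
10

Using Lucas' theorem:
Write n=85 and k=23 in base 19:
n in base 19: [4, 9]
k in base 19: [1, 4]
C(85,23) mod 19 = ∏ C(n_i, k_i) mod 19
Digit binomials (mod 19): C(4,1) = 4; C(9,4) = 126 ≡ 12
Product: 4 × 12 = 48 ≡ 10 (mod 19)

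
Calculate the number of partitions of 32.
8349

p(n) counts ways to write n as a sum of positive integers (order ignored).
Euler's pentagonal recurrence: p(k) = p(k-1) + p(k-2) - p(k-5) - p(k-7) + p(k-12) + p(k-15) - ... (offsets j(3j∓1)/2, signs ++--, p(0)=1, p(<0)=0).
DP table for k = 0..31: p(0)=1, p(1)=1, p(2)=2, p(3)=3, p(4)=5, p(5)=7, p(6)=11, p(7)=15, p(8)=22, p(9)=30, p(10)=42, p(11)=56, p(12)=77, p(13)=101, p(14)=135, p(15)=176, p(16)=231, p(17)=297, p(18)=385, p(19)=490, p(20)=627, p(21)=792, p(22)=1002, p(23)=1255, p(24)=1575, p(25)=1958, p(26)=2436, p(27)=3010, p(28)=3718, p(29)=4565, p(30)=5604, p(31)=6842.
Final step: p(32) = p(31) + p(30) - p(27) - p(25) + p(20) + p(17) - p(10) - p(6)
= 6842 + 5604 - 3010 - 1958 + 627 + 297 - 42 - 11
= 8349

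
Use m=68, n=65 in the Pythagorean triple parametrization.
(399, 8840, 8849)

Euclid's formula: a = m² - n², b = 2mn, c = m² + n²
m = 68, n = 65
a = 68² - 65² = 4624 - 4225 = 399
b = 2 × 68 × 65 = 8840
c = 68² + 65² = 4624 + 4225 = 8849
Verification: 399² + 8840² = 159201 + 78145600 = 78304801 = 8849² ✓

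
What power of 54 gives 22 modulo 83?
67

Baby-step giant-step with step n = ⌈√83⌉ = 10.
Baby steps 54^j mod 83 (j:value) for j=0..9: 0:1, 1:54, 2:11, 3:13, 4:38, 5:60, 6:3, 7:79, 8:33, 9:39.
Giant-step multiplier: 54^(-10) ≡ 54^(82-10) = 54^72 ≡ 75 (mod 83).
Giant steps γ_i = 22·75^i mod 83: γ_0=22, γ_1=73, γ_2=80, γ_3=24, γ_4=57, γ_5=42, γ_6=79 (in table at j=7).
x = i·n + j = 6·10 + 7 = 67.
Check: 54^67 ≡ 22 (mod 83).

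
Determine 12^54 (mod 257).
59

Repeated squaring. Binary of 54 = 110110.
12^1 ≡ 12 (mod 257); 12^2 ≡ 144 (mod 257); 12^4 ≡ 176 (mod 257); 12^8 ≡ 136 (mod 257); 12^16 ≡ 249 (mod 257); 12^32 ≡ 64 (mod 257)
12^54 = 12^2 × 12^4 × 12^16 × 12^32 ≡ 59 (mod 257)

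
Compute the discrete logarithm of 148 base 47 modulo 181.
16

Baby-step giant-step with step n = ⌈√181⌉ = 14.
Baby steps 47^j mod 181 (j:value) for j=0..13: 0:1, 1:47, 2:37, 3:110, 4:102, 5:88, 6:154, 7:179, 8:87, 9:107, 10:142, 11:158, 12:5, 13:54.
Giant-step multiplier: 47^(-14) ≡ 47^(180-14) = 47^166 ≡ 136 (mod 181).
Giant steps γ_i = 148·136^i mod 181: γ_0=148, γ_1=37 (in table at j=2).
x = i·n + j = 1·14 + 2 = 16.
Check: 47^16 ≡ 148 (mod 181).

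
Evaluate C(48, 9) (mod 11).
0

Using Lucas' theorem:
Write n=48 and k=9 in base 11:
n in base 11: [4, 4]
k in base 11: [0, 9]
C(48,9) mod 11 = ∏ C(n_i, k_i) mod 11
Digit binomials (mod 11): C(4,0) = 1; C(4,9) = 0 (k_i > n_i)
Product: 1 × 0 = 0 ≡ 0 (mod 11)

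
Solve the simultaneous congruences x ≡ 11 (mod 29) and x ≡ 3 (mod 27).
678

Using Chinese Remainder Theorem:
M = 29 × 27 = 783
M1 = 27, M2 = 29
y1 = 27^(-1) mod 29 = 14
y2 = 29^(-1) mod 27 = 14
x = (11×27×14 + 3×29×14) mod 783 = 678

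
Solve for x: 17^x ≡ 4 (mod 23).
10

Baby-step giant-step with step n = ⌈√23⌉ = 5.
Baby steps 17^j mod 23 (j:value) for j=0..4: 0:1, 1:17, 2:13, 3:14, 4:8.
Giant-step multiplier: 17^(-5) ≡ 17^(22-5) = 17^17 ≡ 11 (mod 23).
Giant steps γ_i = 4·11^i mod 23: γ_0=4, γ_1=21, γ_2=1 (in table at j=0).
x = i·n + j = 2·5 + 0 = 10.
Check: 17^10 ≡ 4 (mod 23).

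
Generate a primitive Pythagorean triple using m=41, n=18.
(1357, 1476, 2005)

Euclid's formula: a = m² - n², b = 2mn, c = m² + n²
m = 41, n = 18
a = 41² - 18² = 1681 - 324 = 1357
b = 2 × 41 × 18 = 1476
c = 41² + 18² = 1681 + 324 = 2005
Verification: 1357² + 1476² = 1841449 + 2178576 = 4020025 = 2005² ✓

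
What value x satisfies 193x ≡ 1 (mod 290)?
287

gcd(193, 290) = 1, so the inverse exists.
Extended Euclidean algorithm on (290, 193):
290 = 1 × 193 + 97  ⟹  97 = (1)·290 + (-1)·193
193 = 1 × 97 + 96  ⟹  96 = (-1)·290 + (2)·193
97 = 1 × 96 + 1  ⟹  1 = (2)·290 + (-3)·193
So (-3)·193 ≡ 1 (mod 290), i.e. 193^(-1) ≡ -3 ≡ 287 (mod 290).
Check: 193 × 287 = 55391 ≡ 1 (mod 290)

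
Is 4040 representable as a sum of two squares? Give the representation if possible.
14² + 62² (a=14, b=62)

Factorization: 4040 = 2^3 × 5 × 101
By Fermat: n is sum of two squares iff every prime p ≡ 3 (mod 4) appears to even power.
All primes ≡ 3 (mod 4) appear to even power.
Search a = 0, 1, 2, … for 4040 - a² a perfect square: first hit at a = 14: 4040 - 196 = 3844 = 62².
4040 = 14² + 62² = 196 + 3844 ✓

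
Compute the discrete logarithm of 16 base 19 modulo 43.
30

Baby-step giant-step with step n = ⌈√43⌉ = 7.
Baby steps 19^j mod 43 (j:value) for j=0..6: 0:1, 1:19, 2:17, 3:22, 4:31, 5:30, 6:11.
Giant-step multiplier: 19^(-7) ≡ 19^(42-7) = 19^35 ≡ 7 (mod 43).
Giant steps γ_i = 16·7^i mod 43: γ_0=16, γ_1=26, γ_2=10, γ_3=27, γ_4=17 (in table at j=2).
x = i·n + j = 4·7 + 2 = 30.
Check: 19^30 ≡ 16 (mod 43).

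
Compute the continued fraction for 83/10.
[8; 3, 3]

Euclidean algorithm steps:
83 = 8 × 10 + 3
10 = 3 × 3 + 1
3 = 3 × 1 + 0
Continued fraction: [8; 3, 3]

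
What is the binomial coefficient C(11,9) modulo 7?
6

Using Lucas' theorem:
Write n=11 and k=9 in base 7:
n in base 7: [1, 4]
k in base 7: [1, 2]
C(11,9) mod 7 = ∏ C(n_i, k_i) mod 7
Digit binomials (mod 7): C(1,1) = 1; C(4,2) = 6
Product: 1 × 6 = 6 ≡ 6 (mod 7)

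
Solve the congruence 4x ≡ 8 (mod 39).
x ≡ 2 (mod 39)

gcd(4, 39) = 1, which divides 8, so solutions exist.
Find 4^(-1) mod 39 by the extended Euclidean algorithm:
39 = 9 × 4 + 3  ⟹  3 = (1)·39 + (-9)·4
4 = 1 × 3 + 1  ⟹  1 = (-1)·39 + (10)·4
So (10)·4 ≡ 1 (mod 39), i.e. 4^(-1) ≡ 10 (mod 39).
x ≡ 10 × 8 = 80 ≡ 2 (mod 39).
Check: 4 × 2 = 8 ≡ 8 (mod 39).
Unique solution: x ≡ 2 (mod 39)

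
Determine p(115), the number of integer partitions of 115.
1064144451

p(n) counts ways to write n as a sum of positive integers (order ignored).
Euler's pentagonal recurrence: p(k) = p(k-1) + p(k-2) - p(k-5) - p(k-7) + p(k-12) + p(k-15) - ... (offsets j(3j∓1)/2, signs ++--, p(0)=1, p(<0)=0).
DP table for k = 0..114: p(0)=1, p(1)=1, p(2)=2, p(3)=3, p(4)=5, p(5)=7, p(6)=11, p(7)=15, p(8)=22, p(9)=30, p(10)=42, p(11)=56, p(12)=77, p(13)=101, p(14)=135, p(15)=176, p(16)=231, p(17)=297, p(18)=385, p(19)=490, p(20)=627, p(21)=792, p(22)=1002, p(23)=1255, p(24)=1575, p(25)=1958, p(26)=2436, p(27)=3010, p(28)=3718, p(29)=4565, p(30)=5604, p(31)=6842, p(32)=8349, p(33)=10143, p(34)=12310, p(35)=14883, p(36)=17977, p(37)=21637, p(38)=26015, p(39)=31185, p(40)=37338, p(41)=44583, p(42)=53174, p(43)=63261, p(44)=75175, p(45)=89134, p(46)=105558, p(47)=124754, p(48)=147273, p(49)=173525, p(50)=204226, p(51)=239943, p(52)=281589, p(53)=329931, p(54)=386155, p(55)=451276, p(56)=526823, p(57)=614154, p(58)=715220, p(59)=831820, p(60)=966467, p(61)=1121505, p(62)=1300156, p(63)=1505499, p(64)=1741630, p(65)=2012558, p(66)=2323520, p(67)=2679689, p(68)=3087735, p(69)=3554345, p(70)=4087968, p(71)=4697205, p(72)=5392783, p(73)=6185689, p(74)=7089500, p(75)=8118264, p(76)=9289091, p(77)=10619863, p(78)=12132164, p(79)=13848650, p(80)=15796476, p(81)=18004327, p(82)=20506255, p(83)=23338469, p(84)=26543660, p(85)=30167357, p(86)=34262962, p(87)=38887673, p(88)=44108109, p(89)=49995925, p(90)=56634173, p(91)=64112359, p(92)=72533807, p(93)=82010177, p(94)=92669720, p(95)=104651419, p(96)=118114304, p(97)=133230930, p(98)=150198136, p(99)=169229875, p(100)=190569292, p(101)=214481126, p(102)=241265379, p(103)=271248950, p(104)=304801365, p(105)=342325709, p(106)=384276336, p(107)=431149389, p(108)=483502844, p(109)=541946240, p(110)=607163746, p(111)=679903203, p(112)=761002156, p(113)=851376628, p(114)=952050665.
Final step: p(115) = p(114) + p(113) - p(110) - p(108) + p(103) + p(100) - p(93) - p(89) + p(80) + p(75) - p(64) - p(58) + p(45) + p(38) - p(23) - p(15)
= 952050665 + 851376628 - 607163746 - 483502844 + 271248950 + 190569292 - 82010177 - 49995925 + 15796476 + 8118264 - 1741630 - 715220 + 89134 + 26015 - 1255 - 176
= 1064144451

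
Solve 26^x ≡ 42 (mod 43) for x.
21

Baby-step giant-step with step n = ⌈√43⌉ = 7.
Baby steps 26^j mod 43 (j:value) for j=0..6: 0:1, 1:26, 2:31, 3:32, 4:15, 5:3, 6:35.
Giant-step multiplier: 26^(-7) ≡ 26^(42-7) = 26^35 ≡ 37 (mod 43).
Giant steps γ_i = 42·37^i mod 43: γ_0=42, γ_1=6, γ_2=7, γ_3=1 (in table at j=0).
x = i·n + j = 3·7 + 0 = 21.
Check: 26^21 ≡ 42 (mod 43).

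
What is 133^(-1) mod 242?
111

gcd(133, 242) = 1, so the inverse exists.
Extended Euclidean algorithm on (242, 133):
242 = 1 × 133 + 109  ⟹  109 = (1)·242 + (-1)·133
133 = 1 × 109 + 24  ⟹  24 = (-1)·242 + (2)·133
109 = 4 × 24 + 13  ⟹  13 = (5)·242 + (-9)·133
24 = 1 × 13 + 11  ⟹  11 = (-6)·242 + (11)·133
13 = 1 × 11 + 2  ⟹  2 = (11)·242 + (-20)·133
11 = 5 × 2 + 1  ⟹  1 = (-61)·242 + (111)·133
So (111)·133 ≡ 1 (mod 242), i.e. 133^(-1) ≡ 111 (mod 242).
Check: 133 × 111 = 14763 ≡ 1 (mod 242)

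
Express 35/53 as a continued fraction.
[0; 1, 1, 1, 17]

Euclidean algorithm steps:
35 = 0 × 53 + 35
53 = 1 × 35 + 18
35 = 1 × 18 + 17
18 = 1 × 17 + 1
17 = 17 × 1 + 0
Continued fraction: [0; 1, 1, 1, 17]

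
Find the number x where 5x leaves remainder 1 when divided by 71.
57

gcd(5, 71) = 1, so the inverse exists.
Extended Euclidean algorithm on (71, 5):
71 = 14 × 5 + 1  ⟹  1 = (1)·71 + (-14)·5
So (-14)·5 ≡ 1 (mod 71), i.e. 5^(-1) ≡ -14 ≡ 57 (mod 71).
Check: 5 × 57 = 285 ≡ 1 (mod 71)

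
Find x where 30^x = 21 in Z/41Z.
18

Baby-step giant-step with step n = ⌈√41⌉ = 7.
Baby steps 30^j mod 41 (j:value) for j=0..6: 0:1, 1:30, 2:39, 3:22, 4:4, 5:38, 6:33.
Giant-step multiplier: 30^(-7) ≡ 30^(40-7) = 30^33 ≡ 7 (mod 41).
Giant steps γ_i = 21·7^i mod 41: γ_0=21, γ_1=24, γ_2=4 (in table at j=4).
x = i·n + j = 2·7 + 4 = 18.
Check: 30^18 ≡ 21 (mod 41).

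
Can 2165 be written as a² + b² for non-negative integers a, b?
7² + 46² (a=7, b=46)

Factorization: 2165 = 5 × 433
By Fermat: n is sum of two squares iff every prime p ≡ 3 (mod 4) appears to even power.
All primes ≡ 3 (mod 4) appear to even power.
Search a = 0, 1, 2, … for 2165 - a² a perfect square: first hit at a = 7: 2165 - 49 = 2116 = 46².
2165 = 7² + 46² = 49 + 2116 ✓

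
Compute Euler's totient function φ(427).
360

427 = 7 × 61
φ(n) = n × ∏(1 - 1/p) for each prime p dividing n
φ(427) = 427 × (1 - 1/7) × (1 - 1/61) = 360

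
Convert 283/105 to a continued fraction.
[2; 1, 2, 3, 1, 1, 4]

Euclidean algorithm steps:
283 = 2 × 105 + 73
105 = 1 × 73 + 32
73 = 2 × 32 + 9
32 = 3 × 9 + 5
9 = 1 × 5 + 4
5 = 1 × 4 + 1
4 = 4 × 1 + 0
Continued fraction: [2; 1, 2, 3, 1, 1, 4]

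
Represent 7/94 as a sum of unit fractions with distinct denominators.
1/14 + 1/329

Greedy algorithm:
7/94: ceiling(94/7) = 14, use 1/14
1/329: ceiling(329/1) = 329, use 1/329
Result: 7/94 = 1/14 + 1/329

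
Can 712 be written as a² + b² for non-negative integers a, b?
6² + 26² (a=6, b=26)

Factorization: 712 = 2^3 × 89
By Fermat: n is sum of two squares iff every prime p ≡ 3 (mod 4) appears to even power.
All primes ≡ 3 (mod 4) appear to even power.
Search a = 0, 1, 2, … for 712 - a² a perfect square: first hit at a = 6: 712 - 36 = 676 = 26².
712 = 6² + 26² = 36 + 676 ✓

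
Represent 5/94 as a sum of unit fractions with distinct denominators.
1/19 + 1/1786

Greedy algorithm:
5/94: ceiling(94/5) = 19, use 1/19
1/1786: ceiling(1786/1) = 1786, use 1/1786
Result: 5/94 = 1/19 + 1/1786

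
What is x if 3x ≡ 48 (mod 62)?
x ≡ 16 (mod 62)

gcd(3, 62) = 1, which divides 48, so solutions exist.
Find 3^(-1) mod 62 by the extended Euclidean algorithm:
62 = 20 × 3 + 2  ⟹  2 = (1)·62 + (-20)·3
3 = 1 × 2 + 1  ⟹  1 = (-1)·62 + (21)·3
So (21)·3 ≡ 1 (mod 62), i.e. 3^(-1) ≡ 21 (mod 62).
x ≡ 21 × 48 = 1008 ≡ 16 (mod 62).
Check: 3 × 16 = 48 ≡ 48 (mod 62).
Unique solution: x ≡ 16 (mod 62)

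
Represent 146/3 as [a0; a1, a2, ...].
[48; 1, 2]

Euclidean algorithm steps:
146 = 48 × 3 + 2
3 = 1 × 2 + 1
2 = 2 × 1 + 0
Continued fraction: [48; 1, 2]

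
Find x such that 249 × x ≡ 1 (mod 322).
247

gcd(249, 322) = 1, so the inverse exists.
Extended Euclidean algorithm on (322, 249):
322 = 1 × 249 + 73  ⟹  73 = (1)·322 + (-1)·249
249 = 3 × 73 + 30  ⟹  30 = (-3)·322 + (4)·249
73 = 2 × 30 + 13  ⟹  13 = (7)·322 + (-9)·249
30 = 2 × 13 + 4  ⟹  4 = (-17)·322 + (22)·249
13 = 3 × 4 + 1  ⟹  1 = (58)·322 + (-75)·249
So (-75)·249 ≡ 1 (mod 322), i.e. 249^(-1) ≡ -75 ≡ 247 (mod 322).
Check: 249 × 247 = 61503 ≡ 1 (mod 322)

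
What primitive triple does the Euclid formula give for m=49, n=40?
(801, 3920, 4001)

Euclid's formula: a = m² - n², b = 2mn, c = m² + n²
m = 49, n = 40
a = 49² - 40² = 2401 - 1600 = 801
b = 2 × 49 × 40 = 3920
c = 49² + 40² = 2401 + 1600 = 4001
Verification: 801² + 3920² = 641601 + 15366400 = 16008001 = 4001² ✓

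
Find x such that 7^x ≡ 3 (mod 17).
3

Baby-step giant-step with step n = ⌈√17⌉ = 5.
Baby steps 7^j mod 17 (j:value) for j=0..4: 0:1, 1:7, 2:15, 3:3, 4:4.
h = 3 is already in the table at j=3, so x = 3.
Check: 7^3 ≡ 3 (mod 17).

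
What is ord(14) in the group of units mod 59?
58

59 is prime, so ord(14) divides φ(59) = 58.
Divisors of 58: 1, 2, 29, 58.
Repeated squaring: 14^1 ≡ 14, 14^2 ≡ 19, 14^4 ≡ 7, 14^8 ≡ 49, 14^16 ≡ 41, 14^32 ≡ 29 (mod 59).
Test 14^d mod 59 for each divisor d in increasing order:
14^1 ≡ 14
14^2 ≡ 19
14^29 = 14^16·14^8·14^4·14^1 ≡ 58
14^58 = 14^32·14^16·14^8·14^2 ≡ 1  ← first divisor giving 1
The order is 58.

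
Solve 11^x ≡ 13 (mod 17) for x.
12

Baby-step giant-step with step n = ⌈√17⌉ = 5.
Baby steps 11^j mod 17 (j:value) for j=0..4: 0:1, 1:11, 2:2, 3:5, 4:4.
Giant-step multiplier: 11^(-5) ≡ 11^(16-5) = 11^11 ≡ 12 (mod 17).
Giant steps γ_i = 13·12^i mod 17: γ_0=13, γ_1=3, γ_2=2 (in table at j=2).
x = i·n + j = 2·5 + 2 = 12.
Check: 11^12 ≡ 13 (mod 17).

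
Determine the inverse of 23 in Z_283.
160

gcd(23, 283) = 1, so the inverse exists.
Extended Euclidean algorithm on (283, 23):
283 = 12 × 23 + 7  ⟹  7 = (1)·283 + (-12)·23
23 = 3 × 7 + 2  ⟹  2 = (-3)·283 + (37)·23
7 = 3 × 2 + 1  ⟹  1 = (10)·283 + (-123)·23
So (-123)·23 ≡ 1 (mod 283), i.e. 23^(-1) ≡ -123 ≡ 160 (mod 283).
Check: 23 × 160 = 3680 ≡ 1 (mod 283)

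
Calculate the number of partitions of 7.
15

p(n) counts ways to write n as a sum of positive integers (order ignored).
Examples: 7; 6 + 1; 5 + 2; 5 + 1 + 1; 4 + 3; ... (15 total)
p(7) = 15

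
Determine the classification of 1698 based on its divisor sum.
abundant

Proper divisors of 1698: sum = 1 + 2 + 3 + 6 + 283 + 566 + 849 = 1710
Since 1710 > 1698, 1698 is abundant.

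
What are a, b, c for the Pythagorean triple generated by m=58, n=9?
(3283, 1044, 3445)

Euclid's formula: a = m² - n², b = 2mn, c = m² + n²
m = 58, n = 9
a = 58² - 9² = 3364 - 81 = 3283
b = 2 × 58 × 9 = 1044
c = 58² + 9² = 3364 + 81 = 3445
Verification: 3283² + 1044² = 10778089 + 1089936 = 11868025 = 3445² ✓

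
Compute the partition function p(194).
2366022741845

p(n) counts ways to write n as a sum of positive integers (order ignored).
Euler's pentagonal recurrence: p(k) = p(k-1) + p(k-2) - p(k-5) - p(k-7) + p(k-12) + p(k-15) - ... (offsets j(3j∓1)/2, signs ++--, p(0)=1, p(<0)=0).
DP table for k = 0..193: p(0)=1, p(1)=1, p(2)=2, p(3)=3, p(4)=5, p(5)=7, p(6)=11, p(7)=15, p(8)=22, p(9)=30, p(10)=42, p(11)=56, p(12)=77, p(13)=101, p(14)=135, p(15)=176, p(16)=231, p(17)=297, p(18)=385, p(19)=490, p(20)=627, p(21)=792, p(22)=1002, p(23)=1255, p(24)=1575, p(25)=1958, p(26)=2436, p(27)=3010, p(28)=3718, p(29)=4565, p(30)=5604, p(31)=6842, p(32)=8349, p(33)=10143, p(34)=12310, p(35)=14883, p(36)=17977, p(37)=21637, p(38)=26015, p(39)=31185, p(40)=37338, p(41)=44583, p(42)=53174, p(43)=63261, p(44)=75175, p(45)=89134, p(46)=105558, p(47)=124754, p(48)=147273, p(49)=173525, p(50)=204226, p(51)=239943, p(52)=281589, p(53)=329931, p(54)=386155, p(55)=451276, p(56)=526823, p(57)=614154, p(58)=715220, p(59)=831820, p(60)=966467, p(61)=1121505, p(62)=1300156, p(63)=1505499, p(64)=1741630, p(65)=2012558, p(66)=2323520, p(67)=2679689, p(68)=3087735, p(69)=3554345, p(70)=4087968, p(71)=4697205, p(72)=5392783, p(73)=6185689, p(74)=7089500, p(75)=8118264, p(76)=9289091, p(77)=10619863, p(78)=12132164, p(79)=13848650, p(80)=15796476, p(81)=18004327, p(82)=20506255, p(83)=23338469, p(84)=26543660, p(85)=30167357, p(86)=34262962, p(87)=38887673, p(88)=44108109, p(89)=49995925, p(90)=56634173, p(91)=64112359, p(92)=72533807, p(93)=82010177, p(94)=92669720, p(95)=104651419, p(96)=118114304, p(97)=133230930, p(98)=150198136, p(99)=169229875, p(100)=190569292, p(101)=214481126, p(102)=241265379, p(103)=271248950, p(104)=304801365, p(105)=342325709, p(106)=384276336, p(107)=431149389, p(108)=483502844, p(109)=541946240, p(110)=607163746, p(111)=679903203, p(112)=761002156, p(113)=851376628, p(114)=952050665, p(115)=1064144451, p(116)=1188908248, p(117)=1327710076, p(118)=1482074143, p(119)=1653668665, p(120)=1844349560, p(121)=2056148051, p(122)=2291320912, p(123)=2552338241, p(124)=2841940500, p(125)=3163127352, p(126)=3519222692, p(127)=3913864295, p(128)=4351078600, p(129)=4835271870, p(130)=5371315400, p(131)=5964539504, p(132)=6620830889, p(133)=7346629512, p(134)=8149040695, p(135)=9035836076, p(136)=10015581680, p(137)=11097645016, p(138)=12292341831, p(139)=13610949895, p(140)=15065878135, p(141)=16670689208, p(142)=18440293320, p(143)=20390982757, p(144)=22540654445, p(145)=24908858009, p(146)=27517052599, p(147)=30388671978, p(148)=33549419497, p(149)=37027355200, p(150)=40853235313, p(151)=45060624582, p(152)=49686288421, p(153)=54770336324, p(154)=60356673280, p(155)=66493182097, p(156)=73232243759, p(157)=80630964769, p(158)=88751778802, p(159)=97662728555, p(160)=107438159466, p(161)=118159068427, p(162)=129913904637, p(163)=142798995930, p(164)=156919475295, p(165)=172389800255, p(166)=189334822579, p(167)=207890420102, p(168)=228204732751, p(169)=250438925115, p(170)=274768617130, p(171)=301384802048, p(172)=330495499613, p(173)=362326859895, p(174)=397125074750, p(175)=435157697830, p(176)=476715857290, p(177)=522115831195, p(178)=571701605655, p(179)=625846753120, p(180)=684957390936, p(181)=749474411781, p(182)=819876908323, p(183)=896684817527, p(184)=980462880430, p(185)=1071823774337, p(186)=1171432692373, p(187)=1280011042268, p(188)=1398341745571, p(189)=1527273599625, p(190)=1667727404093, p(191)=1820701100652, p(192)=1987276856363, p(193)=2168627105469.
Final step: p(194) = p(193) + p(192) - p(189) - p(187) + p(182) + p(179) - p(172) - p(168) + p(159) + p(154) - p(143) - p(137) + p(124) + p(117) - p(102) - p(94) + p(77) + p(68) - p(49) - p(39) + p(18) + p(7)
= 2168627105469 + 1987276856363 - 1527273599625 - 1280011042268 + 819876908323 + 625846753120 - 330495499613 - 228204732751 + 97662728555 + 60356673280 - 20390982757 - 11097645016 + 2841940500 + 1327710076 - 241265379 - 92669720 + 10619863 + 3087735 - 173525 - 31185 + 385 + 15
= 2366022741845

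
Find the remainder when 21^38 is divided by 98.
49

Repeated squaring. Binary of 38 = 100110.
21^1 ≡ 21 (mod 98); 21^2 ≡ 49 (mod 98); 21^4 ≡ 49 (mod 98); 21^8 ≡ 49 (mod 98); 21^16 ≡ 49 (mod 98); 21^32 ≡ 49 (mod 98)
21^38 = 21^2 × 21^4 × 21^32 ≡ 49 (mod 98)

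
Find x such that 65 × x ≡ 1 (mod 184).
17

gcd(65, 184) = 1, so the inverse exists.
Extended Euclidean algorithm on (184, 65):
184 = 2 × 65 + 54  ⟹  54 = (1)·184 + (-2)·65
65 = 1 × 54 + 11  ⟹  11 = (-1)·184 + (3)·65
54 = 4 × 11 + 10  ⟹  10 = (5)·184 + (-14)·65
11 = 1 × 10 + 1  ⟹  1 = (-6)·184 + (17)·65
So (17)·65 ≡ 1 (mod 184), i.e. 65^(-1) ≡ 17 (mod 184).
Check: 65 × 17 = 1105 ≡ 1 (mod 184)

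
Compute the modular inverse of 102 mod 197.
141

gcd(102, 197) = 1, so the inverse exists.
Extended Euclidean algorithm on (197, 102):
197 = 1 × 102 + 95  ⟹  95 = (1)·197 + (-1)·102
102 = 1 × 95 + 7  ⟹  7 = (-1)·197 + (2)·102
95 = 13 × 7 + 4  ⟹  4 = (14)·197 + (-27)·102
7 = 1 × 4 + 3  ⟹  3 = (-15)·197 + (29)·102
4 = 1 × 3 + 1  ⟹  1 = (29)·197 + (-56)·102
So (-56)·102 ≡ 1 (mod 197), i.e. 102^(-1) ≡ -56 ≡ 141 (mod 197).
Check: 102 × 141 = 14382 ≡ 1 (mod 197)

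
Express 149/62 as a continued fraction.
[2; 2, 2, 12]

Euclidean algorithm steps:
149 = 2 × 62 + 25
62 = 2 × 25 + 12
25 = 2 × 12 + 1
12 = 12 × 1 + 0
Continued fraction: [2; 2, 2, 12]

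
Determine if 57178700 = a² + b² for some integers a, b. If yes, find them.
Not possible

Factorization: 57178700 = 2^2 × 5^2 × 83^3
By Fermat: n is sum of two squares iff every prime p ≡ 3 (mod 4) appears to even power.
Prime(s) ≡ 3 (mod 4) with odd exponent: [(83, 3)]
Therefore 57178700 cannot be expressed as a² + b².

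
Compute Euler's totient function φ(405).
216

405 = 3^4 × 5
φ(n) = n × ∏(1 - 1/p) for each prime p dividing n
φ(405) = 405 × (1 - 1/3) × (1 - 1/5) = 216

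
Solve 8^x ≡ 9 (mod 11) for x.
2

Baby-step giant-step with step n = ⌈√11⌉ = 4.
Baby steps 8^j mod 11 (j:value) for j=0..3: 0:1, 1:8, 2:9, 3:6.
h = 9 is already in the table at j=2, so x = 2.
Check: 8^2 ≡ 9 (mod 11).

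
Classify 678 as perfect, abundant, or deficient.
abundant

Proper divisors of 678: sum = 1 + 2 + 3 + 6 + 113 + 226 + 339 = 690
Since 690 > 678, 678 is abundant.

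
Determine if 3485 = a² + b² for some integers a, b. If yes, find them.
2² + 59² (a=2, b=59)

Factorization: 3485 = 5 × 17 × 41
By Fermat: n is sum of two squares iff every prime p ≡ 3 (mod 4) appears to even power.
All primes ≡ 3 (mod 4) appear to even power.
Search a = 0, 1, 2, … for 3485 - a² a perfect square: first hit at a = 2: 3485 - 4 = 3481 = 59².
3485 = 2² + 59² = 4 + 3481 ✓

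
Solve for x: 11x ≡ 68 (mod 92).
x ≡ 48 (mod 92)

gcd(11, 92) = 1, which divides 68, so solutions exist.
Find 11^(-1) mod 92 by the extended Euclidean algorithm:
92 = 8 × 11 + 4  ⟹  4 = (1)·92 + (-8)·11
11 = 2 × 4 + 3  ⟹  3 = (-2)·92 + (17)·11
4 = 1 × 3 + 1  ⟹  1 = (3)·92 + (-25)·11
So (-25)·11 ≡ 1 (mod 92), i.e. 11^(-1) ≡ -25 ≡ 67 (mod 92).
x ≡ 67 × 68 = 4556 ≡ 48 (mod 92).
Check: 11 × 48 = 528 ≡ 68 (mod 92).
Unique solution: x ≡ 48 (mod 92)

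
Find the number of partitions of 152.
49686288421

p(n) counts ways to write n as a sum of positive integers (order ignored).
Euler's pentagonal recurrence: p(k) = p(k-1) + p(k-2) - p(k-5) - p(k-7) + p(k-12) + p(k-15) - ... (offsets j(3j∓1)/2, signs ++--, p(0)=1, p(<0)=0).
DP table for k = 0..151: p(0)=1, p(1)=1, p(2)=2, p(3)=3, p(4)=5, p(5)=7, p(6)=11, p(7)=15, p(8)=22, p(9)=30, p(10)=42, p(11)=56, p(12)=77, p(13)=101, p(14)=135, p(15)=176, p(16)=231, p(17)=297, p(18)=385, p(19)=490, p(20)=627, p(21)=792, p(22)=1002, p(23)=1255, p(24)=1575, p(25)=1958, p(26)=2436, p(27)=3010, p(28)=3718, p(29)=4565, p(30)=5604, p(31)=6842, p(32)=8349, p(33)=10143, p(34)=12310, p(35)=14883, p(36)=17977, p(37)=21637, p(38)=26015, p(39)=31185, p(40)=37338, p(41)=44583, p(42)=53174, p(43)=63261, p(44)=75175, p(45)=89134, p(46)=105558, p(47)=124754, p(48)=147273, p(49)=173525, p(50)=204226, p(51)=239943, p(52)=281589, p(53)=329931, p(54)=386155, p(55)=451276, p(56)=526823, p(57)=614154, p(58)=715220, p(59)=831820, p(60)=966467, p(61)=1121505, p(62)=1300156, p(63)=1505499, p(64)=1741630, p(65)=2012558, p(66)=2323520, p(67)=2679689, p(68)=3087735, p(69)=3554345, p(70)=4087968, p(71)=4697205, p(72)=5392783, p(73)=6185689, p(74)=7089500, p(75)=8118264, p(76)=9289091, p(77)=10619863, p(78)=12132164, p(79)=13848650, p(80)=15796476, p(81)=18004327, p(82)=20506255, p(83)=23338469, p(84)=26543660, p(85)=30167357, p(86)=34262962, p(87)=38887673, p(88)=44108109, p(89)=49995925, p(90)=56634173, p(91)=64112359, p(92)=72533807, p(93)=82010177, p(94)=92669720, p(95)=104651419, p(96)=118114304, p(97)=133230930, p(98)=150198136, p(99)=169229875, p(100)=190569292, p(101)=214481126, p(102)=241265379, p(103)=271248950, p(104)=304801365, p(105)=342325709, p(106)=384276336, p(107)=431149389, p(108)=483502844, p(109)=541946240, p(110)=607163746, p(111)=679903203, p(112)=761002156, p(113)=851376628, p(114)=952050665, p(115)=1064144451, p(116)=1188908248, p(117)=1327710076, p(118)=1482074143, p(119)=1653668665, p(120)=1844349560, p(121)=2056148051, p(122)=2291320912, p(123)=2552338241, p(124)=2841940500, p(125)=3163127352, p(126)=3519222692, p(127)=3913864295, p(128)=4351078600, p(129)=4835271870, p(130)=5371315400, p(131)=5964539504, p(132)=6620830889, p(133)=7346629512, p(134)=8149040695, p(135)=9035836076, p(136)=10015581680, p(137)=11097645016, p(138)=12292341831, p(139)=13610949895, p(140)=15065878135, p(141)=16670689208, p(142)=18440293320, p(143)=20390982757, p(144)=22540654445, p(145)=24908858009, p(146)=27517052599, p(147)=30388671978, p(148)=33549419497, p(149)=37027355200, p(150)=40853235313, p(151)=45060624582.
Final step: p(152) = p(151) + p(150) - p(147) - p(145) + p(140) + p(137) - p(130) - p(126) + p(117) + p(112) - p(101) - p(95) + p(82) + p(75) - p(60) - p(52) + p(35) + p(26) - p(7)
= 45060624582 + 40853235313 - 30388671978 - 24908858009 + 15065878135 + 11097645016 - 5371315400 - 3519222692 + 1327710076 + 761002156 - 214481126 - 104651419 + 20506255 + 8118264 - 966467 - 281589 + 14883 + 2436 - 15
= 49686288421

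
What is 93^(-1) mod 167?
88

gcd(93, 167) = 1, so the inverse exists.
Extended Euclidean algorithm on (167, 93):
167 = 1 × 93 + 74  ⟹  74 = (1)·167 + (-1)·93
93 = 1 × 74 + 19  ⟹  19 = (-1)·167 + (2)·93
74 = 3 × 19 + 17  ⟹  17 = (4)·167 + (-7)·93
19 = 1 × 17 + 2  ⟹  2 = (-5)·167 + (9)·93
17 = 8 × 2 + 1  ⟹  1 = (44)·167 + (-79)·93
So (-79)·93 ≡ 1 (mod 167), i.e. 93^(-1) ≡ -79 ≡ 88 (mod 167).
Check: 93 × 88 = 8184 ≡ 1 (mod 167)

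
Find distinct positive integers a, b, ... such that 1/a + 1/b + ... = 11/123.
1/12 + 1/164

Greedy algorithm:
11/123: ceiling(123/11) = 12, use 1/12
1/164: ceiling(164/1) = 164, use 1/164
Result: 11/123 = 1/12 + 1/164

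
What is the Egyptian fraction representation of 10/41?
1/5 + 1/23 + 1/2358 + 1/11117970

Greedy algorithm:
10/41: ceiling(41/10) = 5, use 1/5
9/205: ceiling(205/9) = 23, use 1/23
2/4715: ceiling(4715/2) = 2358, use 1/2358
1/11117970: ceiling(11117970/1) = 11117970, use 1/11117970
Result: 10/41 = 1/5 + 1/23 + 1/2358 + 1/11117970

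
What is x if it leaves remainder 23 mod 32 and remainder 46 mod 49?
1271

Using Chinese Remainder Theorem:
M = 32 × 49 = 1568
M1 = 49, M2 = 32
y1 = 49^(-1) mod 32 = 17
y2 = 32^(-1) mod 49 = 23
x = (23×49×17 + 46×32×23) mod 1568 = 1271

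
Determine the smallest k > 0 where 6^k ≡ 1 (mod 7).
2

7 is prime, so ord(6) divides φ(7) = 6.
Divisors of 6: 1, 2, 3, 6.
Repeated squaring: 6^1 ≡ 6, 6^2 ≡ 1, 6^4 ≡ 1 (mod 7).
Test 6^d mod 7 for each divisor d in increasing order:
6^1 ≡ 6
6^2 ≡ 1  ← first divisor giving 1
The order is 2.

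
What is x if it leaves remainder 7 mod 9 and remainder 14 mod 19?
52

Using Chinese Remainder Theorem:
M = 9 × 19 = 171
M1 = 19, M2 = 9
y1 = 19^(-1) mod 9 = 1
y2 = 9^(-1) mod 19 = 17
x = (7×19×1 + 14×9×17) mod 171 = 52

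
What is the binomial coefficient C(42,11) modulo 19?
0

Using Lucas' theorem:
Write n=42 and k=11 in base 19:
n in base 19: [2, 4]
k in base 19: [0, 11]
C(42,11) mod 19 = ∏ C(n_i, k_i) mod 19
Digit binomials (mod 19): C(2,0) = 1; C(4,11) = 0 (k_i > n_i)
Product: 1 × 0 = 0 ≡ 0 (mod 19)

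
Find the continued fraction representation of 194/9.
[21; 1, 1, 4]

Euclidean algorithm steps:
194 = 21 × 9 + 5
9 = 1 × 5 + 4
5 = 1 × 4 + 1
4 = 4 × 1 + 0
Continued fraction: [21; 1, 1, 4]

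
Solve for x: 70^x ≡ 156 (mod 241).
201

Baby-step giant-step with step n = ⌈√241⌉ = 16.
Baby steps 70^j mod 241 (j:value) for j=0..15: 0:1, 1:70, 2:80, 3:57, 4:134, 5:222, 6:116, 7:167, 8:122, 9:105, 10:120, 11:206, 12:201, 13:92, 14:174, 15:130.
Giant-step multiplier: 70^(-16) ≡ 70^(240-16) = 70^224 ≡ 54 (mod 241).
Giant steps γ_i = 156·54^i mod 241: γ_0=156, γ_1=230, γ_2=129, γ_3=218, γ_4=204, γ_5=171, γ_6=76, γ_7=7, γ_8=137, γ_9=168, γ_10=155, γ_11=176, γ_12=105 (in table at j=9).
x = i·n + j = 12·16 + 9 = 201.
Check: 70^201 ≡ 156 (mod 241).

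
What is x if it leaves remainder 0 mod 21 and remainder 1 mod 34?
273

Using Chinese Remainder Theorem:
M = 21 × 34 = 714
M1 = 34, M2 = 21
y1 = 34^(-1) mod 21 = 13
y2 = 21^(-1) mod 34 = 13
x = (0×34×13 + 1×21×13) mod 714 = 273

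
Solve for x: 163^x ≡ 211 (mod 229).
95

Baby-step giant-step with step n = ⌈√229⌉ = 16.
Baby steps 163^j mod 229 (j:value) for j=0..15: 0:1, 1:163, 2:5, 3:128, 4:25, 5:182, 6:125, 7:223, 8:167, 9:199, 10:148, 11:79, 12:53, 13:166, 14:36, 15:143.
Giant-step multiplier: 163^(-16) ≡ 163^(228-16) = 163^212 ≡ 14 (mod 229).
Giant steps γ_i = 211·14^i mod 229: γ_0=211, γ_1=206, γ_2=136, γ_3=72, γ_4=92, γ_5=143 (in table at j=15).
x = i·n + j = 5·16 + 15 = 95.
Check: 163^95 ≡ 211 (mod 229).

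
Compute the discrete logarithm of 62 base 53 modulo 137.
65

Baby-step giant-step with step n = ⌈√137⌉ = 12.
Baby steps 53^j mod 137 (j:value) for j=0..11: 0:1, 1:53, 2:69, 3:95, 4:103, 5:116, 6:120, 7:58, 8:60, 9:29, 10:30, 11:83.
Giant-step multiplier: 53^(-12) ≡ 53^(136-12) = 53^124 ≡ 64 (mod 137).
Giant steps γ_i = 62·64^i mod 137: γ_0=62, γ_1=132, γ_2=91, γ_3=70, γ_4=96, γ_5=116 (in table at j=5).
x = i·n + j = 5·12 + 5 = 65.
Check: 53^65 ≡ 62 (mod 137).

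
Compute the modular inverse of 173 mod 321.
167

gcd(173, 321) = 1, so the inverse exists.
Extended Euclidean algorithm on (321, 173):
321 = 1 × 173 + 148  ⟹  148 = (1)·321 + (-1)·173
173 = 1 × 148 + 25  ⟹  25 = (-1)·321 + (2)·173
148 = 5 × 25 + 23  ⟹  23 = (6)·321 + (-11)·173
25 = 1 × 23 + 2  ⟹  2 = (-7)·321 + (13)·173
23 = 11 × 2 + 1  ⟹  1 = (83)·321 + (-154)·173
So (-154)·173 ≡ 1 (mod 321), i.e. 173^(-1) ≡ -154 ≡ 167 (mod 321).
Check: 173 × 167 = 28891 ≡ 1 (mod 321)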